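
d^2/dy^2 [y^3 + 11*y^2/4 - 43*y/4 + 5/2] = 6*y + 11/2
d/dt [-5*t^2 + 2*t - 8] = 2 - 10*t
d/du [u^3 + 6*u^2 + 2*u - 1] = 3*u^2 + 12*u + 2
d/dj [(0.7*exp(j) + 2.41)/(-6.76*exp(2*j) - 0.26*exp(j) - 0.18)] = (4.732*exp(2*j) + 32.5832*exp(j) + 0.5006)*exp(j)/(45.6976*exp(4*j) + 3.5152*exp(3*j) + 2.5012*exp(2*j) + 0.0936*exp(j) + 0.0324)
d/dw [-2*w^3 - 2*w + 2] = -6*w^2 - 2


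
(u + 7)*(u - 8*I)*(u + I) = u^3 + 7*u^2 - 7*I*u^2 + 8*u - 49*I*u + 56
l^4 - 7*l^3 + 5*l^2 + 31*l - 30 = (l - 5)*(l - 3)*(l - 1)*(l + 2)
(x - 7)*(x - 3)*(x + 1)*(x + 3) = x^4 - 6*x^3 - 16*x^2 + 54*x + 63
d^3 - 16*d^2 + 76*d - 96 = (d - 8)*(d - 6)*(d - 2)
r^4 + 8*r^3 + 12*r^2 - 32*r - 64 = (r - 2)*(r + 2)*(r + 4)^2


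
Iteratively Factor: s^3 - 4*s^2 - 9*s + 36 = (s + 3)*(s^2 - 7*s + 12) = (s - 4)*(s + 3)*(s - 3)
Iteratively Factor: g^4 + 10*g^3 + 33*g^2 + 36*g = (g)*(g^3 + 10*g^2 + 33*g + 36) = g*(g + 4)*(g^2 + 6*g + 9) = g*(g + 3)*(g + 4)*(g + 3)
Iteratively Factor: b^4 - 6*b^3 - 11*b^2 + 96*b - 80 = (b + 4)*(b^3 - 10*b^2 + 29*b - 20) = (b - 1)*(b + 4)*(b^2 - 9*b + 20) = (b - 4)*(b - 1)*(b + 4)*(b - 5)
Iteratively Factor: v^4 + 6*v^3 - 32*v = (v - 2)*(v^3 + 8*v^2 + 16*v) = (v - 2)*(v + 4)*(v^2 + 4*v) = (v - 2)*(v + 4)^2*(v)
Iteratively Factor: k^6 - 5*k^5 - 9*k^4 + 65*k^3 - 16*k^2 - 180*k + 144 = (k - 3)*(k^5 - 2*k^4 - 15*k^3 + 20*k^2 + 44*k - 48) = (k - 3)*(k - 2)*(k^4 - 15*k^2 - 10*k + 24) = (k - 3)*(k - 2)*(k - 1)*(k^3 + k^2 - 14*k - 24) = (k - 3)*(k - 2)*(k - 1)*(k + 3)*(k^2 - 2*k - 8) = (k - 4)*(k - 3)*(k - 2)*(k - 1)*(k + 3)*(k + 2)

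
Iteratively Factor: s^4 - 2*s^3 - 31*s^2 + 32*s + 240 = (s + 3)*(s^3 - 5*s^2 - 16*s + 80) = (s - 4)*(s + 3)*(s^2 - s - 20) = (s - 5)*(s - 4)*(s + 3)*(s + 4)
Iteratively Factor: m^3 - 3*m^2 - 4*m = (m)*(m^2 - 3*m - 4) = m*(m + 1)*(m - 4)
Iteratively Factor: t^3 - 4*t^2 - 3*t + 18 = (t + 2)*(t^2 - 6*t + 9) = (t - 3)*(t + 2)*(t - 3)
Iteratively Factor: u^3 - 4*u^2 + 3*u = (u - 3)*(u^2 - u) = u*(u - 3)*(u - 1)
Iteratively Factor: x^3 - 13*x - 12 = (x + 3)*(x^2 - 3*x - 4) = (x + 1)*(x + 3)*(x - 4)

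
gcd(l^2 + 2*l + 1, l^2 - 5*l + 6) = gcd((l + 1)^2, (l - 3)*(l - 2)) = 1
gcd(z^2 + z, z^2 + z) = z^2 + z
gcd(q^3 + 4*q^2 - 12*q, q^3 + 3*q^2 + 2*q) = q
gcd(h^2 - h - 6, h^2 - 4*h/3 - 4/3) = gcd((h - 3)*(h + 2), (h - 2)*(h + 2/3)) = 1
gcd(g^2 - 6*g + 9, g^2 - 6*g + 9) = g^2 - 6*g + 9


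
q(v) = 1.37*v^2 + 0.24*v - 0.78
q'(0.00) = 0.24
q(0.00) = -0.78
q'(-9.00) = -24.42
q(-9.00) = 108.03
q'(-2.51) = -6.64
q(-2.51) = 7.25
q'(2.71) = 7.67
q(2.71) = 9.93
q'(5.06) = 14.10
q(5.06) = 35.51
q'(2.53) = 7.17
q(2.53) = 8.60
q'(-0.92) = -2.28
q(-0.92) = 0.16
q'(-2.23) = -5.87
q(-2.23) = 5.50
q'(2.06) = 5.88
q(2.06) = 5.53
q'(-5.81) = -15.68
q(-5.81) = 44.07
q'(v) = 2.74*v + 0.24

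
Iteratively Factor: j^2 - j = (j)*(j - 1)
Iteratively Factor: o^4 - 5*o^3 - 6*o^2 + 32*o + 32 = (o + 2)*(o^3 - 7*o^2 + 8*o + 16) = (o - 4)*(o + 2)*(o^2 - 3*o - 4) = (o - 4)^2*(o + 2)*(o + 1)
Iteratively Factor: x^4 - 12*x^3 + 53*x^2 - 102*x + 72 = (x - 3)*(x^3 - 9*x^2 + 26*x - 24) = (x - 3)*(x - 2)*(x^2 - 7*x + 12) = (x - 4)*(x - 3)*(x - 2)*(x - 3)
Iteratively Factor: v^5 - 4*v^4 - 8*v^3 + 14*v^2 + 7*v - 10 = (v - 5)*(v^4 + v^3 - 3*v^2 - v + 2) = (v - 5)*(v - 1)*(v^3 + 2*v^2 - v - 2) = (v - 5)*(v - 1)^2*(v^2 + 3*v + 2) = (v - 5)*(v - 1)^2*(v + 1)*(v + 2)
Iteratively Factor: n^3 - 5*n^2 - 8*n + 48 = (n - 4)*(n^2 - n - 12) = (n - 4)*(n + 3)*(n - 4)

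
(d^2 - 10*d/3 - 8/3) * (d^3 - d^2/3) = d^5 - 11*d^4/3 - 14*d^3/9 + 8*d^2/9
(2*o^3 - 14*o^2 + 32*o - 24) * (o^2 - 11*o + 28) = 2*o^5 - 36*o^4 + 242*o^3 - 768*o^2 + 1160*o - 672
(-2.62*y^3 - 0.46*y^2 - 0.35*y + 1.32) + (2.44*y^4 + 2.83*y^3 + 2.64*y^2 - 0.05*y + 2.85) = 2.44*y^4 + 0.21*y^3 + 2.18*y^2 - 0.4*y + 4.17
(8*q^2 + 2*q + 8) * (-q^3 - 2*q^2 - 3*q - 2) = -8*q^5 - 18*q^4 - 36*q^3 - 38*q^2 - 28*q - 16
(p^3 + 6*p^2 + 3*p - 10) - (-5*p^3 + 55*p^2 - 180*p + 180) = 6*p^3 - 49*p^2 + 183*p - 190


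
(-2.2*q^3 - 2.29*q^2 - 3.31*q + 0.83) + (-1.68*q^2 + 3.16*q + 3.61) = -2.2*q^3 - 3.97*q^2 - 0.15*q + 4.44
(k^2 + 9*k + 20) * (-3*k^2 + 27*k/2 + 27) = -3*k^4 - 27*k^3/2 + 177*k^2/2 + 513*k + 540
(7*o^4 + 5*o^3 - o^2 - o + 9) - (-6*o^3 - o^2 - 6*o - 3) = 7*o^4 + 11*o^3 + 5*o + 12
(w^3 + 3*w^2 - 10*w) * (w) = w^4 + 3*w^3 - 10*w^2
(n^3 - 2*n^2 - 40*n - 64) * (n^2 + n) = n^5 - n^4 - 42*n^3 - 104*n^2 - 64*n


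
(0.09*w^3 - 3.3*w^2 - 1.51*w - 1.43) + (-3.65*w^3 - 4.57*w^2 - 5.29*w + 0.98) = -3.56*w^3 - 7.87*w^2 - 6.8*w - 0.45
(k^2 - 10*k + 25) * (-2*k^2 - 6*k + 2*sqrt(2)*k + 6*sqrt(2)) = -2*k^4 + 2*sqrt(2)*k^3 + 14*k^3 - 14*sqrt(2)*k^2 + 10*k^2 - 150*k - 10*sqrt(2)*k + 150*sqrt(2)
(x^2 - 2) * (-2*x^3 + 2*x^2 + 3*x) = -2*x^5 + 2*x^4 + 7*x^3 - 4*x^2 - 6*x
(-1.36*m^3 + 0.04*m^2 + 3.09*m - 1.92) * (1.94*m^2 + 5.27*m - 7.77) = -2.6384*m^5 - 7.0896*m^4 + 16.7726*m^3 + 12.2487*m^2 - 34.1277*m + 14.9184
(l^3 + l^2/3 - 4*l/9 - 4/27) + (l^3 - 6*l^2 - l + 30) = 2*l^3 - 17*l^2/3 - 13*l/9 + 806/27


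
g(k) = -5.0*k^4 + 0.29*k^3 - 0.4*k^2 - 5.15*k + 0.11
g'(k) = -20.0*k^3 + 0.87*k^2 - 0.8*k - 5.15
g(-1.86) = -53.41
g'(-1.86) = 128.04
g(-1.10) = -2.42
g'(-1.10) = 23.40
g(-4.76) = -2582.55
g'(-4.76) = 2175.37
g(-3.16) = -495.32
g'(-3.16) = 637.16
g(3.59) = -840.63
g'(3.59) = -922.17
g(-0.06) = 0.42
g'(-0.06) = -5.09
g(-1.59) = -25.83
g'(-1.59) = 78.72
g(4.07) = -1379.90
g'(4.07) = -1342.38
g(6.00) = -6462.55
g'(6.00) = -4298.63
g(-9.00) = -33002.35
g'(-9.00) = 14652.52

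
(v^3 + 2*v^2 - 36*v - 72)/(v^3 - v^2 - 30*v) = (v^2 + 8*v + 12)/(v*(v + 5))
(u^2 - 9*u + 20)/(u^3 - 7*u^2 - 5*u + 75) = (u - 4)/(u^2 - 2*u - 15)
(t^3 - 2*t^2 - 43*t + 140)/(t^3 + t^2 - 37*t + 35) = (t - 4)/(t - 1)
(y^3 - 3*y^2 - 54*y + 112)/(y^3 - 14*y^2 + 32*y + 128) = (y^2 + 5*y - 14)/(y^2 - 6*y - 16)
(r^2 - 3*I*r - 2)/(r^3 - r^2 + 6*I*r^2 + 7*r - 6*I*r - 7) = (r - 2*I)/(r^2 + r*(-1 + 7*I) - 7*I)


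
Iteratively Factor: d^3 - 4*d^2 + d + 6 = (d - 2)*(d^2 - 2*d - 3) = (d - 2)*(d + 1)*(d - 3)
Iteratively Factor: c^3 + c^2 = (c + 1)*(c^2) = c*(c + 1)*(c)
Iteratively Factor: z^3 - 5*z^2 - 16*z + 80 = (z - 5)*(z^2 - 16) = (z - 5)*(z + 4)*(z - 4)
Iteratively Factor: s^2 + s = (s)*(s + 1)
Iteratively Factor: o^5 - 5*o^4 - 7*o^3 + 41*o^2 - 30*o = (o - 5)*(o^4 - 7*o^2 + 6*o) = (o - 5)*(o - 1)*(o^3 + o^2 - 6*o) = (o - 5)*(o - 2)*(o - 1)*(o^2 + 3*o) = o*(o - 5)*(o - 2)*(o - 1)*(o + 3)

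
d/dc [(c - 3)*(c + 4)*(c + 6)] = 3*c^2 + 14*c - 6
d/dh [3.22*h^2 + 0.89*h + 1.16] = 6.44*h + 0.89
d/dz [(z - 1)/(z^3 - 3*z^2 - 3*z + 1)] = (z^3 - 3*z^2 - 3*z + 3*(z - 1)*(-z^2 + 2*z + 1) + 1)/(z^3 - 3*z^2 - 3*z + 1)^2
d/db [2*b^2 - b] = 4*b - 1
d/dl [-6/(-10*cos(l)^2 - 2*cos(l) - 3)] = 12*(10*cos(l) + 1)*sin(l)/(10*cos(l)^2 + 2*cos(l) + 3)^2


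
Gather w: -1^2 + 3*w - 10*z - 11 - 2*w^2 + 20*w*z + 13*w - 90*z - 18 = -2*w^2 + w*(20*z + 16) - 100*z - 30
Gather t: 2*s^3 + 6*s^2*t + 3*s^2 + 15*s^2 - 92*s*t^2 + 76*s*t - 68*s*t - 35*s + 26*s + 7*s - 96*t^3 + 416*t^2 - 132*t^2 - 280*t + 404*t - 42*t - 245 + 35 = 2*s^3 + 18*s^2 - 2*s - 96*t^3 + t^2*(284 - 92*s) + t*(6*s^2 + 8*s + 82) - 210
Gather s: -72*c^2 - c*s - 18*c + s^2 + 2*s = -72*c^2 - 18*c + s^2 + s*(2 - c)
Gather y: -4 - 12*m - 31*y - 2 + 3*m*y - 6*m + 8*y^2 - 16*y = -18*m + 8*y^2 + y*(3*m - 47) - 6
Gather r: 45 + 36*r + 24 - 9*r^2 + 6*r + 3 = -9*r^2 + 42*r + 72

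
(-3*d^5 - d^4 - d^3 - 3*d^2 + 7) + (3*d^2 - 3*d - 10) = -3*d^5 - d^4 - d^3 - 3*d - 3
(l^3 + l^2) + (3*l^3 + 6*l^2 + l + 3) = 4*l^3 + 7*l^2 + l + 3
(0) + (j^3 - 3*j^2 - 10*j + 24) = j^3 - 3*j^2 - 10*j + 24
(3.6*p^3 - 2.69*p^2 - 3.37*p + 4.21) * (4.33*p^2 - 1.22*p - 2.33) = 15.588*p^5 - 16.0397*p^4 - 19.6983*p^3 + 28.6084*p^2 + 2.7159*p - 9.8093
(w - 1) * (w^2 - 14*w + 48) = w^3 - 15*w^2 + 62*w - 48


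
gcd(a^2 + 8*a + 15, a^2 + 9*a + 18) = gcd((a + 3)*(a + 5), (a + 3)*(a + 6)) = a + 3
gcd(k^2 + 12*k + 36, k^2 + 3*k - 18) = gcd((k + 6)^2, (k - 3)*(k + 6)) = k + 6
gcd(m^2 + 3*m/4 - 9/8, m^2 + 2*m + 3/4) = m + 3/2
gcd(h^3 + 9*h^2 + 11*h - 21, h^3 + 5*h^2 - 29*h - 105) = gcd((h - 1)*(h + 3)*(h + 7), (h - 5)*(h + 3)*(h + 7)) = h^2 + 10*h + 21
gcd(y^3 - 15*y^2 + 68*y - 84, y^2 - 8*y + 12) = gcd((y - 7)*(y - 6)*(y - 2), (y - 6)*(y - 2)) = y^2 - 8*y + 12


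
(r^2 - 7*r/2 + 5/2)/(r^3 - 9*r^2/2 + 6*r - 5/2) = 1/(r - 1)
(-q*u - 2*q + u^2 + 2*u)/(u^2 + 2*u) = (-q + u)/u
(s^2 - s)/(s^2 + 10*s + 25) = s*(s - 1)/(s^2 + 10*s + 25)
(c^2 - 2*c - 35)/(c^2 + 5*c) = (c - 7)/c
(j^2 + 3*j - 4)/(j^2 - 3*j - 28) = (j - 1)/(j - 7)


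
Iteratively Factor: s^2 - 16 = (s + 4)*(s - 4)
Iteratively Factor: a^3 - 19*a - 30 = (a + 2)*(a^2 - 2*a - 15) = (a + 2)*(a + 3)*(a - 5)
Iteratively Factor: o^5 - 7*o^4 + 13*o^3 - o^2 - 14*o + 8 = (o + 1)*(o^4 - 8*o^3 + 21*o^2 - 22*o + 8) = (o - 1)*(o + 1)*(o^3 - 7*o^2 + 14*o - 8) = (o - 2)*(o - 1)*(o + 1)*(o^2 - 5*o + 4) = (o - 4)*(o - 2)*(o - 1)*(o + 1)*(o - 1)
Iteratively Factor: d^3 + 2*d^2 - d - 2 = (d + 1)*(d^2 + d - 2) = (d - 1)*(d + 1)*(d + 2)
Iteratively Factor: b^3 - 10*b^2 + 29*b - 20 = (b - 1)*(b^2 - 9*b + 20) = (b - 4)*(b - 1)*(b - 5)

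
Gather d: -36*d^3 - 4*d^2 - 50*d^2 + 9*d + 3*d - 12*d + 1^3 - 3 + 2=-36*d^3 - 54*d^2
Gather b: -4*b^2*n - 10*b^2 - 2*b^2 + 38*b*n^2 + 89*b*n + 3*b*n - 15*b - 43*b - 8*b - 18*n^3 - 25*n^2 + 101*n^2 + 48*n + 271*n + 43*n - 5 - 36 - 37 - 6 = b^2*(-4*n - 12) + b*(38*n^2 + 92*n - 66) - 18*n^3 + 76*n^2 + 362*n - 84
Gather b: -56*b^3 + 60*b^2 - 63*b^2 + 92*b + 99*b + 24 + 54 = -56*b^3 - 3*b^2 + 191*b + 78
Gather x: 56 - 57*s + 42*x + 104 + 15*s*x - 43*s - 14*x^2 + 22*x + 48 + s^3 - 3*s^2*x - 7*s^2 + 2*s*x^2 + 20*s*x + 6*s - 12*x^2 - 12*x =s^3 - 7*s^2 - 94*s + x^2*(2*s - 26) + x*(-3*s^2 + 35*s + 52) + 208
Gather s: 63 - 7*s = 63 - 7*s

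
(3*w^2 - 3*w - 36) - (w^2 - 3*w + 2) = 2*w^2 - 38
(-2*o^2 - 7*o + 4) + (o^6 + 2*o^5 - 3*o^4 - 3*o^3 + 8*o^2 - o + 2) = o^6 + 2*o^5 - 3*o^4 - 3*o^3 + 6*o^2 - 8*o + 6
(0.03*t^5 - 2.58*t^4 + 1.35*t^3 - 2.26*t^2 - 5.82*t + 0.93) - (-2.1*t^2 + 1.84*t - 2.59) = 0.03*t^5 - 2.58*t^4 + 1.35*t^3 - 0.16*t^2 - 7.66*t + 3.52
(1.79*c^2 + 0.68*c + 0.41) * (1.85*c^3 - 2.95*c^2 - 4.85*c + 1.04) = 3.3115*c^5 - 4.0225*c^4 - 9.929*c^3 - 2.6459*c^2 - 1.2813*c + 0.4264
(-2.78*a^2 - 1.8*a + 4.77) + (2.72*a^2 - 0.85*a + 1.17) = -0.0599999999999996*a^2 - 2.65*a + 5.94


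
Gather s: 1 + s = s + 1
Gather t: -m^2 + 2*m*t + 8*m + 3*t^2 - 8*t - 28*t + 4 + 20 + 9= -m^2 + 8*m + 3*t^2 + t*(2*m - 36) + 33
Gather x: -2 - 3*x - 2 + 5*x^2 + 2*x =5*x^2 - x - 4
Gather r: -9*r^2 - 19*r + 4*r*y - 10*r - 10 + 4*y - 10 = -9*r^2 + r*(4*y - 29) + 4*y - 20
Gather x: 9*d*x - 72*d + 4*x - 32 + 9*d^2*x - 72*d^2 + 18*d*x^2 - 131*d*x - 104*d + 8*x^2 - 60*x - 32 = -72*d^2 - 176*d + x^2*(18*d + 8) + x*(9*d^2 - 122*d - 56) - 64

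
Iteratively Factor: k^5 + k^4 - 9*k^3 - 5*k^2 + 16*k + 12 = (k + 3)*(k^4 - 2*k^3 - 3*k^2 + 4*k + 4) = (k + 1)*(k + 3)*(k^3 - 3*k^2 + 4) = (k + 1)^2*(k + 3)*(k^2 - 4*k + 4) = (k - 2)*(k + 1)^2*(k + 3)*(k - 2)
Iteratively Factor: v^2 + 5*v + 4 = (v + 4)*(v + 1)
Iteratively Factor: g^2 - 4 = (g - 2)*(g + 2)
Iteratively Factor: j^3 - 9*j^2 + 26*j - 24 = (j - 3)*(j^2 - 6*j + 8) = (j - 3)*(j - 2)*(j - 4)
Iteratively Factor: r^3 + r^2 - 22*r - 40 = (r + 4)*(r^2 - 3*r - 10) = (r + 2)*(r + 4)*(r - 5)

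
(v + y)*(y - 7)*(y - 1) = v*y^2 - 8*v*y + 7*v + y^3 - 8*y^2 + 7*y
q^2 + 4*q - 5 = (q - 1)*(q + 5)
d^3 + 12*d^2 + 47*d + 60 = (d + 3)*(d + 4)*(d + 5)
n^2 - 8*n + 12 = (n - 6)*(n - 2)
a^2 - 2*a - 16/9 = (a - 8/3)*(a + 2/3)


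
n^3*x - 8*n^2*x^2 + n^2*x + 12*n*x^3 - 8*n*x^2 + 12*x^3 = (n - 6*x)*(n - 2*x)*(n*x + x)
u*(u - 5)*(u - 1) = u^3 - 6*u^2 + 5*u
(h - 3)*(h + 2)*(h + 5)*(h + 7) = h^4 + 11*h^3 + 17*h^2 - 107*h - 210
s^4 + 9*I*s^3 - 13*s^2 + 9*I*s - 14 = (s - I)*(s + I)*(s + 2*I)*(s + 7*I)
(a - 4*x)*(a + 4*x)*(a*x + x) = a^3*x + a^2*x - 16*a*x^3 - 16*x^3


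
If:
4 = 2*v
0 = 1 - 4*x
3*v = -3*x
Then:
No Solution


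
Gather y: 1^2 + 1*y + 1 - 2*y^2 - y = 2 - 2*y^2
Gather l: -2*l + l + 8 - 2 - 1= 5 - l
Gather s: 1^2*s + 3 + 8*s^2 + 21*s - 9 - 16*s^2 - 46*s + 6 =-8*s^2 - 24*s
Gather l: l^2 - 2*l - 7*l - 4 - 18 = l^2 - 9*l - 22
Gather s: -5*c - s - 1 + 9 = -5*c - s + 8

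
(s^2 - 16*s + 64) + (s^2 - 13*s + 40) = 2*s^2 - 29*s + 104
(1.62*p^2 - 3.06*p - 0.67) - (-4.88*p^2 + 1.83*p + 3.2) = 6.5*p^2 - 4.89*p - 3.87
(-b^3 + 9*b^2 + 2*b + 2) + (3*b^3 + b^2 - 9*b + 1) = 2*b^3 + 10*b^2 - 7*b + 3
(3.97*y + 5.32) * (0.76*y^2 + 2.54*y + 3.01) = 3.0172*y^3 + 14.127*y^2 + 25.4625*y + 16.0132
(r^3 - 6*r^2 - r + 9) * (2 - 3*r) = -3*r^4 + 20*r^3 - 9*r^2 - 29*r + 18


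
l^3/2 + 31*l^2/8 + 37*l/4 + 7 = (l/2 + 1)*(l + 7/4)*(l + 4)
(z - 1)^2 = z^2 - 2*z + 1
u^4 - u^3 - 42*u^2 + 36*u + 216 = (u - 6)*(u - 3)*(u + 2)*(u + 6)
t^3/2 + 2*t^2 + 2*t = t*(t/2 + 1)*(t + 2)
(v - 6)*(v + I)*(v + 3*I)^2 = v^4 - 6*v^3 + 7*I*v^3 - 15*v^2 - 42*I*v^2 + 90*v - 9*I*v + 54*I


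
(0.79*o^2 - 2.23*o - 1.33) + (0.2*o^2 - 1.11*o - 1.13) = 0.99*o^2 - 3.34*o - 2.46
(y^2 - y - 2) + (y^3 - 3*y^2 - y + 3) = y^3 - 2*y^2 - 2*y + 1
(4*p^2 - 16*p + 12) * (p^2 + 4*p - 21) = 4*p^4 - 136*p^2 + 384*p - 252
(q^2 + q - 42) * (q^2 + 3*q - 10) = q^4 + 4*q^3 - 49*q^2 - 136*q + 420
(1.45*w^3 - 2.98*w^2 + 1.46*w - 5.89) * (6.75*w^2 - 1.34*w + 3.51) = 9.7875*w^5 - 22.058*w^4 + 18.9377*w^3 - 52.1737*w^2 + 13.0172*w - 20.6739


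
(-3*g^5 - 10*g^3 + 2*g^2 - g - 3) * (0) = 0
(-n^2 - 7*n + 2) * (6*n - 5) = -6*n^3 - 37*n^2 + 47*n - 10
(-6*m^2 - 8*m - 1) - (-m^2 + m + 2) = -5*m^2 - 9*m - 3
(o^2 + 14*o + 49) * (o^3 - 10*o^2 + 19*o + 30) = o^5 + 4*o^4 - 72*o^3 - 194*o^2 + 1351*o + 1470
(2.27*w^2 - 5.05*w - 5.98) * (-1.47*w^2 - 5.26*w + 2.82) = -3.3369*w^4 - 4.5167*w^3 + 41.755*w^2 + 17.2138*w - 16.8636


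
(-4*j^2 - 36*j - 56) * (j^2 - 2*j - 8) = -4*j^4 - 28*j^3 + 48*j^2 + 400*j + 448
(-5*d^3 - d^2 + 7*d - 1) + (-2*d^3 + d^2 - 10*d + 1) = -7*d^3 - 3*d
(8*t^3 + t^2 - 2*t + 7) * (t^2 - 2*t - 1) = 8*t^5 - 15*t^4 - 12*t^3 + 10*t^2 - 12*t - 7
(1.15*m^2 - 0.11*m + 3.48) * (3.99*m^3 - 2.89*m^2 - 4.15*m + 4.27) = 4.5885*m^5 - 3.7624*m^4 + 9.4306*m^3 - 4.6902*m^2 - 14.9117*m + 14.8596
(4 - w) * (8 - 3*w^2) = 3*w^3 - 12*w^2 - 8*w + 32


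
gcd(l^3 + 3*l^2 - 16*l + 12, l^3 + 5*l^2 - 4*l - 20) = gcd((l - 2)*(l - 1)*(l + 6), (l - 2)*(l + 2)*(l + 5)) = l - 2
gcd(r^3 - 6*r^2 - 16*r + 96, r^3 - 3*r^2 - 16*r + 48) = r^2 - 16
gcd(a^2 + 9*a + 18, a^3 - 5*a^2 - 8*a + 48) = a + 3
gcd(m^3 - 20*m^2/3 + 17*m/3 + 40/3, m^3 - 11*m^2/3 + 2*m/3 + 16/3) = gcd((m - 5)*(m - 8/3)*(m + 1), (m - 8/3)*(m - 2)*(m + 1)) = m^2 - 5*m/3 - 8/3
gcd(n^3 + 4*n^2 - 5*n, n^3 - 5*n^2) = n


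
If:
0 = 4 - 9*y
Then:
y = 4/9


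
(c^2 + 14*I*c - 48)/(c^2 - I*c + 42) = (c + 8*I)/(c - 7*I)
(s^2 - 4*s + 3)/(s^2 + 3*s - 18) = (s - 1)/(s + 6)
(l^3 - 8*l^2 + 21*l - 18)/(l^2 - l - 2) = (l^2 - 6*l + 9)/(l + 1)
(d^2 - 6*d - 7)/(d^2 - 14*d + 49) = (d + 1)/(d - 7)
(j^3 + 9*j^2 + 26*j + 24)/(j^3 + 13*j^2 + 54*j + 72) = (j + 2)/(j + 6)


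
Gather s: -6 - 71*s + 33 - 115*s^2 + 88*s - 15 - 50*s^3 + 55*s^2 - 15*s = -50*s^3 - 60*s^2 + 2*s + 12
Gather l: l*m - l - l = l*(m - 2)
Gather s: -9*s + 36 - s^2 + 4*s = -s^2 - 5*s + 36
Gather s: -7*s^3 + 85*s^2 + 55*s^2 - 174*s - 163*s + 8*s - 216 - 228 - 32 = -7*s^3 + 140*s^2 - 329*s - 476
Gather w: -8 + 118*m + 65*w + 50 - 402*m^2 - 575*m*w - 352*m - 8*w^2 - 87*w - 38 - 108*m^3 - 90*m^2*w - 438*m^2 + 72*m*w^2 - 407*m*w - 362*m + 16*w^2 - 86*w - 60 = -108*m^3 - 840*m^2 - 596*m + w^2*(72*m + 8) + w*(-90*m^2 - 982*m - 108) - 56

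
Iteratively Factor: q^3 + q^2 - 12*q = (q)*(q^2 + q - 12) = q*(q - 3)*(q + 4)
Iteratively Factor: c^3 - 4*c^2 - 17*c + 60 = (c - 3)*(c^2 - c - 20) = (c - 3)*(c + 4)*(c - 5)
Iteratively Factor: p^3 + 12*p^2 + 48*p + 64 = (p + 4)*(p^2 + 8*p + 16) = (p + 4)^2*(p + 4)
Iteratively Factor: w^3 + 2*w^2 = (w)*(w^2 + 2*w) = w^2*(w + 2)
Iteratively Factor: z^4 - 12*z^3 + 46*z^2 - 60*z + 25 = (z - 1)*(z^3 - 11*z^2 + 35*z - 25) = (z - 1)^2*(z^2 - 10*z + 25) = (z - 5)*(z - 1)^2*(z - 5)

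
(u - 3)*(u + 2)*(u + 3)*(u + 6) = u^4 + 8*u^3 + 3*u^2 - 72*u - 108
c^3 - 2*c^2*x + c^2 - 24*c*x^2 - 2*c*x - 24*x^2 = (c + 1)*(c - 6*x)*(c + 4*x)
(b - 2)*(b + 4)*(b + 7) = b^3 + 9*b^2 + 6*b - 56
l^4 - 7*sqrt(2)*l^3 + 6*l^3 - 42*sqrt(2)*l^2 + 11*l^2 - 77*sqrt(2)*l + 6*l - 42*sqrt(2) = (l + 1)*(l + 2)*(l + 3)*(l - 7*sqrt(2))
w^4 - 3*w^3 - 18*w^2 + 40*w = w*(w - 5)*(w - 2)*(w + 4)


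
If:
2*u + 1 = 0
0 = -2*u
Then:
No Solution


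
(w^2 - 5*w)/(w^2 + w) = (w - 5)/(w + 1)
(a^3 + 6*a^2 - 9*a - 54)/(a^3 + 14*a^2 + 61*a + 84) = (a^2 + 3*a - 18)/(a^2 + 11*a + 28)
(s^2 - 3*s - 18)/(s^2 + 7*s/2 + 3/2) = 2*(s - 6)/(2*s + 1)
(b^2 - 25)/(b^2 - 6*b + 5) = (b + 5)/(b - 1)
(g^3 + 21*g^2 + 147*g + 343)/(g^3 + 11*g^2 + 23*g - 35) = (g^2 + 14*g + 49)/(g^2 + 4*g - 5)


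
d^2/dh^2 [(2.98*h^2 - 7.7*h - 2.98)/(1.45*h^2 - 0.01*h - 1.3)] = (7.105427357601e-15*h^4 - 32.29208*h^3 - 3.8889*h^2 - 86.82774*h - 0.962595999999998)/(3.048625*h^6 - 0.063075*h^5 - 8.199315*h^4 + 0.113099*h^3 + 7.35111*h^2 - 0.0507*h - 2.197)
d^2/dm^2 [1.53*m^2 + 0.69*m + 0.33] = 3.06000000000000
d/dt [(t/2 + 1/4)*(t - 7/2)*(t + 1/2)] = (2*t + 1)*(6*t - 13)/8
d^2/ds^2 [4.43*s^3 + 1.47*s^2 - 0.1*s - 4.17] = 26.58*s + 2.94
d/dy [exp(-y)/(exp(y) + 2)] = -(2*exp(y) + 2)*exp(-y)/(exp(2*y) + 4*exp(y) + 4)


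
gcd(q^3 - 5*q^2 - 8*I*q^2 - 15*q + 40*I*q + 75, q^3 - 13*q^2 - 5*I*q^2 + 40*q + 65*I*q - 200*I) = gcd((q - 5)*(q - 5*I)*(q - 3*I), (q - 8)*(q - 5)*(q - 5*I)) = q^2 + q*(-5 - 5*I) + 25*I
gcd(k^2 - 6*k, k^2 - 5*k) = k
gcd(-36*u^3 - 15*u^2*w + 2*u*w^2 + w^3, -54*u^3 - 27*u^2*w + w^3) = 9*u^2 + 6*u*w + w^2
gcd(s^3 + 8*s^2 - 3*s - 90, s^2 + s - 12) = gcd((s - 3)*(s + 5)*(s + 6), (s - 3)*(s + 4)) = s - 3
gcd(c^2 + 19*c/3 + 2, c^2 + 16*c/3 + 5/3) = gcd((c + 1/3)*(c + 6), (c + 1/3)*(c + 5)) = c + 1/3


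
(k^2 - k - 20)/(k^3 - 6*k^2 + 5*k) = (k + 4)/(k*(k - 1))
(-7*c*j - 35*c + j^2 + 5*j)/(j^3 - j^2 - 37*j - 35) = (-7*c + j)/(j^2 - 6*j - 7)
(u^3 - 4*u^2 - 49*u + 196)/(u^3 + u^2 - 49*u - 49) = (u - 4)/(u + 1)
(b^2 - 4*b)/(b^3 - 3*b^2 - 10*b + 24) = b/(b^2 + b - 6)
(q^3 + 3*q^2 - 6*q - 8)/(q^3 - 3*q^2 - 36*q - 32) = (q - 2)/(q - 8)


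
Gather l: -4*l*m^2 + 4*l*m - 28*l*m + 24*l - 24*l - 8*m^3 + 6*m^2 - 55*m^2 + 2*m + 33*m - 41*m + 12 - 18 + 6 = l*(-4*m^2 - 24*m) - 8*m^3 - 49*m^2 - 6*m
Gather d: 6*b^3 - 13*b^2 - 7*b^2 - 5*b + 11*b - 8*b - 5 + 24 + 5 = 6*b^3 - 20*b^2 - 2*b + 24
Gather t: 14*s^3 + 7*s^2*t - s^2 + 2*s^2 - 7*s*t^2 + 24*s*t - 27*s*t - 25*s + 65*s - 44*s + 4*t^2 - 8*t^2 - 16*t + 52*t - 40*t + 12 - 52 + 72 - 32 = 14*s^3 + s^2 - 4*s + t^2*(-7*s - 4) + t*(7*s^2 - 3*s - 4)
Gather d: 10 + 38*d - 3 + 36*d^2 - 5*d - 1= 36*d^2 + 33*d + 6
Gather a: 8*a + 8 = 8*a + 8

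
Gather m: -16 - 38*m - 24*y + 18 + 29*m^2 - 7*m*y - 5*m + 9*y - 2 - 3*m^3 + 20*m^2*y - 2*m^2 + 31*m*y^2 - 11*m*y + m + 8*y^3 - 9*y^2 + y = -3*m^3 + m^2*(20*y + 27) + m*(31*y^2 - 18*y - 42) + 8*y^3 - 9*y^2 - 14*y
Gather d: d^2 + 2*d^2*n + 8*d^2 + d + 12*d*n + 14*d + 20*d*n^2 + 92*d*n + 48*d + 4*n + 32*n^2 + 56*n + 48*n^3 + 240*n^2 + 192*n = d^2*(2*n + 9) + d*(20*n^2 + 104*n + 63) + 48*n^3 + 272*n^2 + 252*n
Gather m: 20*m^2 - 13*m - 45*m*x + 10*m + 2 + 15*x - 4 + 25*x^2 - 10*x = 20*m^2 + m*(-45*x - 3) + 25*x^2 + 5*x - 2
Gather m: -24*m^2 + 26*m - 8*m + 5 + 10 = -24*m^2 + 18*m + 15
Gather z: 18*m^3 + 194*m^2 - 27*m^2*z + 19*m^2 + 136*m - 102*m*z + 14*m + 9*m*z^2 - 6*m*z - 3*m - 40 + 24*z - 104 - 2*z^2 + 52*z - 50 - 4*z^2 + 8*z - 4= 18*m^3 + 213*m^2 + 147*m + z^2*(9*m - 6) + z*(-27*m^2 - 108*m + 84) - 198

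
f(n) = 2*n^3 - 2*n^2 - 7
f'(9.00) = 450.00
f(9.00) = 1289.00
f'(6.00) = 192.00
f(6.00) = 353.00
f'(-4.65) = 148.34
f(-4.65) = -251.33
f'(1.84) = 12.95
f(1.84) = -1.31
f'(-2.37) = 43.18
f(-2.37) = -44.86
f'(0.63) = -0.14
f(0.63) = -7.29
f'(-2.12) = 35.45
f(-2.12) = -35.05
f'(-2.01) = 32.28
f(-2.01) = -31.32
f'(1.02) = 2.16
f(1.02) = -6.96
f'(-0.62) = 4.79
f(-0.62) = -8.25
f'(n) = 6*n^2 - 4*n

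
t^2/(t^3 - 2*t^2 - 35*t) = t/(t^2 - 2*t - 35)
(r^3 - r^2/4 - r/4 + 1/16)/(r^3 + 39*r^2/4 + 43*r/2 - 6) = (r^2 - 1/4)/(r^2 + 10*r + 24)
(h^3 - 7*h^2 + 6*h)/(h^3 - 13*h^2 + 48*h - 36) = h/(h - 6)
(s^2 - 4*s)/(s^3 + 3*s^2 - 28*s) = 1/(s + 7)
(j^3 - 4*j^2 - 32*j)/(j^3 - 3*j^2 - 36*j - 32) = j/(j + 1)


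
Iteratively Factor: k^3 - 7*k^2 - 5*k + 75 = (k - 5)*(k^2 - 2*k - 15) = (k - 5)*(k + 3)*(k - 5)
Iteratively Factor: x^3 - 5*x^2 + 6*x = (x)*(x^2 - 5*x + 6) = x*(x - 3)*(x - 2)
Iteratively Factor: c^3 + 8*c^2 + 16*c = (c + 4)*(c^2 + 4*c) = (c + 4)^2*(c)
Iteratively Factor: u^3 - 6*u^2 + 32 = (u - 4)*(u^2 - 2*u - 8) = (u - 4)^2*(u + 2)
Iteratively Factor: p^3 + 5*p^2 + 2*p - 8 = (p + 4)*(p^2 + p - 2) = (p + 2)*(p + 4)*(p - 1)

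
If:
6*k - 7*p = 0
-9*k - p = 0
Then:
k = 0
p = 0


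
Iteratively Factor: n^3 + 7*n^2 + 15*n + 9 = (n + 1)*(n^2 + 6*n + 9) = (n + 1)*(n + 3)*(n + 3)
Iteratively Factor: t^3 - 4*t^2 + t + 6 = (t - 2)*(t^2 - 2*t - 3) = (t - 3)*(t - 2)*(t + 1)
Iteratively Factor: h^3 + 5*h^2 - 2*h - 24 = (h - 2)*(h^2 + 7*h + 12) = (h - 2)*(h + 3)*(h + 4)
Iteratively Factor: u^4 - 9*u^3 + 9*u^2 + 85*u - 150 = (u - 5)*(u^3 - 4*u^2 - 11*u + 30) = (u - 5)*(u + 3)*(u^2 - 7*u + 10) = (u - 5)^2*(u + 3)*(u - 2)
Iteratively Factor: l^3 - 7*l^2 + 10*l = (l - 5)*(l^2 - 2*l) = l*(l - 5)*(l - 2)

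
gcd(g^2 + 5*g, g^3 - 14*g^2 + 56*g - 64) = 1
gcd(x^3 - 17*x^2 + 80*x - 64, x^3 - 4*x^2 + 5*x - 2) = x - 1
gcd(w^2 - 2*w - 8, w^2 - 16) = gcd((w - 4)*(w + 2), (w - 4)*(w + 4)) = w - 4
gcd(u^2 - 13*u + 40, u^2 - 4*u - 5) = u - 5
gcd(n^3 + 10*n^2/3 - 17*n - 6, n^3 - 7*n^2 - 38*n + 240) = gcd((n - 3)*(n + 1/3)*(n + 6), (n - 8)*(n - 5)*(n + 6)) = n + 6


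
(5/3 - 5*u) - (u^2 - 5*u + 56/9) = -u^2 - 41/9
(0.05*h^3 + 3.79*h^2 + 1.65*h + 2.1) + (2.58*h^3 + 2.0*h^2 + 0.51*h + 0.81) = 2.63*h^3 + 5.79*h^2 + 2.16*h + 2.91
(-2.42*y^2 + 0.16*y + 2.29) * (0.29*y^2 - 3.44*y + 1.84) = -0.7018*y^4 + 8.3712*y^3 - 4.3391*y^2 - 7.5832*y + 4.2136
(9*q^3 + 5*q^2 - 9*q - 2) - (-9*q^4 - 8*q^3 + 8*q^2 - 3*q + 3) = 9*q^4 + 17*q^3 - 3*q^2 - 6*q - 5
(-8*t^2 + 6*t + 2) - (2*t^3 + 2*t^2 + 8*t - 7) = -2*t^3 - 10*t^2 - 2*t + 9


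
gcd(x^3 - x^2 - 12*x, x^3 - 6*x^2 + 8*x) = x^2 - 4*x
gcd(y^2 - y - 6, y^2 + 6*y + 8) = y + 2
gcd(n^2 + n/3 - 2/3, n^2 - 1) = n + 1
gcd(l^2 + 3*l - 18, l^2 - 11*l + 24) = l - 3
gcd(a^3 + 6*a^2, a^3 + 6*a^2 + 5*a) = a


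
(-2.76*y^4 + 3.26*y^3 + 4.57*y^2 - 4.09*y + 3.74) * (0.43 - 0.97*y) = 2.6772*y^5 - 4.349*y^4 - 3.0311*y^3 + 5.9324*y^2 - 5.3865*y + 1.6082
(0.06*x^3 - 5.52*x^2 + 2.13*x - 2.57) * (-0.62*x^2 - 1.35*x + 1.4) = -0.0372*x^5 + 3.3414*x^4 + 6.2154*x^3 - 9.0101*x^2 + 6.4515*x - 3.598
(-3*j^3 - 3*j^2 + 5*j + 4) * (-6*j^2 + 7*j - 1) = 18*j^5 - 3*j^4 - 48*j^3 + 14*j^2 + 23*j - 4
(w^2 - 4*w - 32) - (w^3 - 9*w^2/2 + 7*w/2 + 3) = -w^3 + 11*w^2/2 - 15*w/2 - 35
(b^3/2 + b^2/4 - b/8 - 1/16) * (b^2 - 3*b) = b^5/2 - 5*b^4/4 - 7*b^3/8 + 5*b^2/16 + 3*b/16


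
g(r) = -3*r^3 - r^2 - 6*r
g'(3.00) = -93.00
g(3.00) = -108.00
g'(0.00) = -6.00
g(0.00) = 0.00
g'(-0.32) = -6.28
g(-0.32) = 1.92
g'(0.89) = -14.91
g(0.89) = -8.25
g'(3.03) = -94.69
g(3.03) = -110.82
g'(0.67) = -11.38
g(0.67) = -5.37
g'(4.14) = -168.54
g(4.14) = -254.85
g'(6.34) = -380.44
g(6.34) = -842.76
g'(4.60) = -205.64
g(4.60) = -340.77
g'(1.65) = -33.80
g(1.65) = -26.10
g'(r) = -9*r^2 - 2*r - 6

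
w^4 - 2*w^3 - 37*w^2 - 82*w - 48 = (w - 8)*(w + 1)*(w + 2)*(w + 3)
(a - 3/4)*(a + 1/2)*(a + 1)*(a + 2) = a^4 + 11*a^3/4 + 7*a^2/8 - 13*a/8 - 3/4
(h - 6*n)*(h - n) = h^2 - 7*h*n + 6*n^2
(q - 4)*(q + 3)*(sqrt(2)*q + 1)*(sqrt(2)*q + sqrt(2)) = 2*q^4 + sqrt(2)*q^3 - 26*q^2 - 24*q - 13*sqrt(2)*q - 12*sqrt(2)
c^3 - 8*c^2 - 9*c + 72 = (c - 8)*(c - 3)*(c + 3)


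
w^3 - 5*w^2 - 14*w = w*(w - 7)*(w + 2)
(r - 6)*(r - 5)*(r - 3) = r^3 - 14*r^2 + 63*r - 90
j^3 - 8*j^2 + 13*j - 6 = (j - 6)*(j - 1)^2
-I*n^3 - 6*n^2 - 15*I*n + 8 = (n - 8*I)*(n + I)*(-I*n + 1)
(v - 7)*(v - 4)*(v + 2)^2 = v^4 - 7*v^3 - 12*v^2 + 68*v + 112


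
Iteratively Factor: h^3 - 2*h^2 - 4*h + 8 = (h + 2)*(h^2 - 4*h + 4) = (h - 2)*(h + 2)*(h - 2)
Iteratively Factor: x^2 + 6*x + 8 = (x + 2)*(x + 4)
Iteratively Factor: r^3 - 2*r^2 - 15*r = (r - 5)*(r^2 + 3*r) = r*(r - 5)*(r + 3)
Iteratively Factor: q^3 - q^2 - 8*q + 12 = (q - 2)*(q^2 + q - 6) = (q - 2)*(q + 3)*(q - 2)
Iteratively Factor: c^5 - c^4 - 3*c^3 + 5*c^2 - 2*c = (c - 1)*(c^4 - 3*c^2 + 2*c) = (c - 1)^2*(c^3 + c^2 - 2*c) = (c - 1)^3*(c^2 + 2*c) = (c - 1)^3*(c + 2)*(c)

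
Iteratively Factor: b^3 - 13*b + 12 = (b + 4)*(b^2 - 4*b + 3) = (b - 1)*(b + 4)*(b - 3)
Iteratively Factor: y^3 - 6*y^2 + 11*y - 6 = (y - 3)*(y^2 - 3*y + 2) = (y - 3)*(y - 2)*(y - 1)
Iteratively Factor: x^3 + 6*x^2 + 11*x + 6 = (x + 3)*(x^2 + 3*x + 2) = (x + 2)*(x + 3)*(x + 1)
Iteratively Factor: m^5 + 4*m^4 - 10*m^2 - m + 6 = (m + 1)*(m^4 + 3*m^3 - 3*m^2 - 7*m + 6) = (m - 1)*(m + 1)*(m^3 + 4*m^2 + m - 6) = (m - 1)*(m + 1)*(m + 3)*(m^2 + m - 2) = (m - 1)^2*(m + 1)*(m + 3)*(m + 2)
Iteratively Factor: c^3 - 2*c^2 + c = (c)*(c^2 - 2*c + 1) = c*(c - 1)*(c - 1)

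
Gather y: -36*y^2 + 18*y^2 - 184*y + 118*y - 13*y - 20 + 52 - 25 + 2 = -18*y^2 - 79*y + 9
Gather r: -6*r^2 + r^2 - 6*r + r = -5*r^2 - 5*r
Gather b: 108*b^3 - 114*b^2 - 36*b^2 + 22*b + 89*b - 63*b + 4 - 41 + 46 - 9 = 108*b^3 - 150*b^2 + 48*b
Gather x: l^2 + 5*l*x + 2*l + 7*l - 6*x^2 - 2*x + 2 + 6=l^2 + 9*l - 6*x^2 + x*(5*l - 2) + 8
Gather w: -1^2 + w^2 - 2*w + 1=w^2 - 2*w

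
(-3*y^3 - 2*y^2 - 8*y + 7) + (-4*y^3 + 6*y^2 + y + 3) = -7*y^3 + 4*y^2 - 7*y + 10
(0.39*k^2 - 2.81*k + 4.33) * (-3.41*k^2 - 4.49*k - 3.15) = -1.3299*k^4 + 7.831*k^3 - 3.3769*k^2 - 10.5902*k - 13.6395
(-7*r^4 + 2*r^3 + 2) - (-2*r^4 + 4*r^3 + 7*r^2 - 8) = -5*r^4 - 2*r^3 - 7*r^2 + 10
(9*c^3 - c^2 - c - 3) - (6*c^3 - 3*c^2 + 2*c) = 3*c^3 + 2*c^2 - 3*c - 3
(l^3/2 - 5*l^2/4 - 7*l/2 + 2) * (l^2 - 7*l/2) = l^5/2 - 3*l^4 + 7*l^3/8 + 57*l^2/4 - 7*l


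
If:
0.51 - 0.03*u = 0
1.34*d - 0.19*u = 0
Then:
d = 2.41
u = 17.00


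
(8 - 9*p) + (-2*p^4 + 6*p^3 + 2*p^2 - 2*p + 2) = -2*p^4 + 6*p^3 + 2*p^2 - 11*p + 10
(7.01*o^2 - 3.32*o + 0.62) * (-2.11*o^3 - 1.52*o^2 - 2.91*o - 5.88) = -14.7911*o^5 - 3.65*o^4 - 16.6609*o^3 - 32.5*o^2 + 17.7174*o - 3.6456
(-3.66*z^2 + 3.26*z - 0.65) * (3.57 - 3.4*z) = 12.444*z^3 - 24.1502*z^2 + 13.8482*z - 2.3205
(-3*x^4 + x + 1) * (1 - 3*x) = 9*x^5 - 3*x^4 - 3*x^2 - 2*x + 1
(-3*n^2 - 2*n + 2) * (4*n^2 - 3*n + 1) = -12*n^4 + n^3 + 11*n^2 - 8*n + 2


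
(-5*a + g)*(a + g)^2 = -5*a^3 - 9*a^2*g - 3*a*g^2 + g^3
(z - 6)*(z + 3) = z^2 - 3*z - 18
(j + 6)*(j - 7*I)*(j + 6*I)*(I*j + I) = I*j^4 + j^3 + 7*I*j^3 + 7*j^2 + 48*I*j^2 + 6*j + 294*I*j + 252*I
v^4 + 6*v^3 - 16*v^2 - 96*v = v*(v - 4)*(v + 4)*(v + 6)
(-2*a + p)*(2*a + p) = -4*a^2 + p^2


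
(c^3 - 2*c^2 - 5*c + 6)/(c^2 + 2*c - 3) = (c^2 - c - 6)/(c + 3)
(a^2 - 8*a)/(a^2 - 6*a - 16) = a/(a + 2)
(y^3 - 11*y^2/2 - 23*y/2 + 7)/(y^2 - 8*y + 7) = (y^2 + 3*y/2 - 1)/(y - 1)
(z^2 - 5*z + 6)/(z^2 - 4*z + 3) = (z - 2)/(z - 1)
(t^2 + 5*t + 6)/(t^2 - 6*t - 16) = (t + 3)/(t - 8)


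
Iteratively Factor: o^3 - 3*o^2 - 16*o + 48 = (o - 4)*(o^2 + o - 12) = (o - 4)*(o - 3)*(o + 4)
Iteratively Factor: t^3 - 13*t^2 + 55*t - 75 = (t - 5)*(t^2 - 8*t + 15) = (t - 5)^2*(t - 3)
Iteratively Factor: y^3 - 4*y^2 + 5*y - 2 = (y - 1)*(y^2 - 3*y + 2) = (y - 2)*(y - 1)*(y - 1)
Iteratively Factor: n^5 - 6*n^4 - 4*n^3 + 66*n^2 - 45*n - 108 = (n - 4)*(n^4 - 2*n^3 - 12*n^2 + 18*n + 27) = (n - 4)*(n + 3)*(n^3 - 5*n^2 + 3*n + 9) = (n - 4)*(n - 3)*(n + 3)*(n^2 - 2*n - 3) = (n - 4)*(n - 3)*(n + 1)*(n + 3)*(n - 3)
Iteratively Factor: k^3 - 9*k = (k - 3)*(k^2 + 3*k) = (k - 3)*(k + 3)*(k)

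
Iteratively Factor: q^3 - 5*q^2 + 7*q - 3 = (q - 3)*(q^2 - 2*q + 1) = (q - 3)*(q - 1)*(q - 1)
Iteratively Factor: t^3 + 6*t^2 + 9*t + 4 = (t + 4)*(t^2 + 2*t + 1) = (t + 1)*(t + 4)*(t + 1)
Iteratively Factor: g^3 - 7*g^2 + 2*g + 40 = (g - 4)*(g^2 - 3*g - 10) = (g - 4)*(g + 2)*(g - 5)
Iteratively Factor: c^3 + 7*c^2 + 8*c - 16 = (c + 4)*(c^2 + 3*c - 4) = (c + 4)^2*(c - 1)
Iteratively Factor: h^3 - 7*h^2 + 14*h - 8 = (h - 2)*(h^2 - 5*h + 4) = (h - 4)*(h - 2)*(h - 1)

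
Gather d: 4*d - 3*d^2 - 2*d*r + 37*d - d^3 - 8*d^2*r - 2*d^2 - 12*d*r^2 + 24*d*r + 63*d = -d^3 + d^2*(-8*r - 5) + d*(-12*r^2 + 22*r + 104)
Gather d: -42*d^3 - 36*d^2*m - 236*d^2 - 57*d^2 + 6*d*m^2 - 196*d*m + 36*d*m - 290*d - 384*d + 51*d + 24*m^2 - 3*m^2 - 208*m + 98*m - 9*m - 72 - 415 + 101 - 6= -42*d^3 + d^2*(-36*m - 293) + d*(6*m^2 - 160*m - 623) + 21*m^2 - 119*m - 392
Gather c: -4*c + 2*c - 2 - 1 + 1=-2*c - 2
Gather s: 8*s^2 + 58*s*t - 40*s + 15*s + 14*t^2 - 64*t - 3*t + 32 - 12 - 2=8*s^2 + s*(58*t - 25) + 14*t^2 - 67*t + 18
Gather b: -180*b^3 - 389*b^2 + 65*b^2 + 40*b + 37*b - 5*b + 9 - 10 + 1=-180*b^3 - 324*b^2 + 72*b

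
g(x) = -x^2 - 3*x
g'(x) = -2*x - 3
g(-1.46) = 2.25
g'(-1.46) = -0.08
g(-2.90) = 0.29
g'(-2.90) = 2.80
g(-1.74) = 2.19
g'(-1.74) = 0.48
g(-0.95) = 1.95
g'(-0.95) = -1.10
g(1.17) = -4.88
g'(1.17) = -5.34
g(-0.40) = 1.04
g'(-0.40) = -2.20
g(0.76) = -2.86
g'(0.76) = -4.52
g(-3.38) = -1.28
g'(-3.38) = 3.76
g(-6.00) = -18.00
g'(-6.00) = 9.00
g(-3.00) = 0.00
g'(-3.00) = 3.00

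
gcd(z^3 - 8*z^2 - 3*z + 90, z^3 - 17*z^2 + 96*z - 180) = z^2 - 11*z + 30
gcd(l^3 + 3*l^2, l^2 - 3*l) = l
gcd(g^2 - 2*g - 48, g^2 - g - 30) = 1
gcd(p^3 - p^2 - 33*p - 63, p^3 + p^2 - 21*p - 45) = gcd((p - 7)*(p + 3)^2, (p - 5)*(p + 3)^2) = p^2 + 6*p + 9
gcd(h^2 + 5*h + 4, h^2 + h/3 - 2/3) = h + 1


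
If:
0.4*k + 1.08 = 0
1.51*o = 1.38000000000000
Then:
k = -2.70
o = 0.91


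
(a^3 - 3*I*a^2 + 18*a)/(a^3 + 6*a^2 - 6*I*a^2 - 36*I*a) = (a + 3*I)/(a + 6)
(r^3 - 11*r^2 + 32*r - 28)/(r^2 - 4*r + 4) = r - 7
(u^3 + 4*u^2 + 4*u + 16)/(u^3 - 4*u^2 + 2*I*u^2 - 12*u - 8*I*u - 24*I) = (u^2 + 2*u*(2 - I) - 8*I)/(u^2 - 4*u - 12)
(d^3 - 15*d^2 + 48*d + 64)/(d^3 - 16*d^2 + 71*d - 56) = (d^2 - 7*d - 8)/(d^2 - 8*d + 7)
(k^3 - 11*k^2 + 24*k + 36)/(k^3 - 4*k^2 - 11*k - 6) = (k - 6)/(k + 1)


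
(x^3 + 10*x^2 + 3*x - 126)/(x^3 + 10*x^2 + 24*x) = (x^2 + 4*x - 21)/(x*(x + 4))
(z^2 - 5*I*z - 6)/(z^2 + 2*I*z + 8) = (z - 3*I)/(z + 4*I)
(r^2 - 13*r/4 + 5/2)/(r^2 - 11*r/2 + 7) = (4*r - 5)/(2*(2*r - 7))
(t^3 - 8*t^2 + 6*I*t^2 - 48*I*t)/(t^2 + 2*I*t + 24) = t*(t - 8)/(t - 4*I)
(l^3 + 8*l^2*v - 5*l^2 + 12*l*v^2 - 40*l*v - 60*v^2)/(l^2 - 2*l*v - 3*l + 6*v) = (l^3 + 8*l^2*v - 5*l^2 + 12*l*v^2 - 40*l*v - 60*v^2)/(l^2 - 2*l*v - 3*l + 6*v)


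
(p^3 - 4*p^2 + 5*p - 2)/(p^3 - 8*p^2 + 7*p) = (p^2 - 3*p + 2)/(p*(p - 7))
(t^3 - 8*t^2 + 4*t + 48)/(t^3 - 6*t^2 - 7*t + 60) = (t^2 - 4*t - 12)/(t^2 - 2*t - 15)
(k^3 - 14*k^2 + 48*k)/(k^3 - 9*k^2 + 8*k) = (k - 6)/(k - 1)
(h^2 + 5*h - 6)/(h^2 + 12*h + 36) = (h - 1)/(h + 6)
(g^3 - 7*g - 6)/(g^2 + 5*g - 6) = (g^3 - 7*g - 6)/(g^2 + 5*g - 6)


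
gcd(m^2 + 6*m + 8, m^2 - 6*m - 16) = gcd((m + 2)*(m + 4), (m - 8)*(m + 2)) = m + 2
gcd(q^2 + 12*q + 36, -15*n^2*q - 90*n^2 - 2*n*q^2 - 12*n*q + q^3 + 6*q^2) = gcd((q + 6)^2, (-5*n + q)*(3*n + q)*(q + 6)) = q + 6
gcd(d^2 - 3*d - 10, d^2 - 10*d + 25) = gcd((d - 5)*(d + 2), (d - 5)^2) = d - 5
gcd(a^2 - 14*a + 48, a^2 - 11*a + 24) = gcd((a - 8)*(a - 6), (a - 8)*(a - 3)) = a - 8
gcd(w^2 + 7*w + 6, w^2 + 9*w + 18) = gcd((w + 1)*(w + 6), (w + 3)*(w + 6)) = w + 6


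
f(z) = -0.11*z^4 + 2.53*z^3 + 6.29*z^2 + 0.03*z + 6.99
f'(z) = -0.44*z^3 + 7.59*z^2 + 12.58*z + 0.03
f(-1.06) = 10.87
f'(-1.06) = -4.25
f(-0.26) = 7.36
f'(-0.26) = -2.72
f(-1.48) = 11.99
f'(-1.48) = -0.54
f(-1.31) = 11.73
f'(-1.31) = -2.44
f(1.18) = 19.73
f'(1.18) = 24.72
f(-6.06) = -473.59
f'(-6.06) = 300.45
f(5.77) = 580.66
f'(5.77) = 240.79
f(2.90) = 113.90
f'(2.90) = 89.61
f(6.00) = 637.53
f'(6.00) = 253.71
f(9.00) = 1639.41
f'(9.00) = 407.28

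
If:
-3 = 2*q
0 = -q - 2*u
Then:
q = -3/2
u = 3/4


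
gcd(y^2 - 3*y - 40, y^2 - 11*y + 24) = y - 8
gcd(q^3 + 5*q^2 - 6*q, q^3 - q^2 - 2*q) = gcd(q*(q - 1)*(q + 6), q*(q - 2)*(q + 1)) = q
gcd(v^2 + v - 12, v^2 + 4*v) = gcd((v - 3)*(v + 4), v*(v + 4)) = v + 4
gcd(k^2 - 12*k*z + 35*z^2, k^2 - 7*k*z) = -k + 7*z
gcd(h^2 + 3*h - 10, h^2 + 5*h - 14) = h - 2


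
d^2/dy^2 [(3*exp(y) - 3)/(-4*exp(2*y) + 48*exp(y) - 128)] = 3*(-exp(4*y) - 8*exp(3*y) + 156*exp(2*y) - 368*exp(y) - 640)*exp(y)/(4*(exp(6*y) - 36*exp(5*y) + 528*exp(4*y) - 4032*exp(3*y) + 16896*exp(2*y) - 36864*exp(y) + 32768))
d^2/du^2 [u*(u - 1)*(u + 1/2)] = 6*u - 1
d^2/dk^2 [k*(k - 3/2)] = 2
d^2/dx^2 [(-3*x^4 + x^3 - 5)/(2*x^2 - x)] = 2*(-12*x^6 + 18*x^5 - 9*x^4 + x^3 - 60*x^2 + 30*x - 5)/(x^3*(8*x^3 - 12*x^2 + 6*x - 1))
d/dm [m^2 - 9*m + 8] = 2*m - 9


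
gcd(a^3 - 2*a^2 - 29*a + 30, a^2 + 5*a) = a + 5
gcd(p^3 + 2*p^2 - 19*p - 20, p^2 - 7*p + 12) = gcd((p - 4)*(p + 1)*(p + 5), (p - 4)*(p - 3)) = p - 4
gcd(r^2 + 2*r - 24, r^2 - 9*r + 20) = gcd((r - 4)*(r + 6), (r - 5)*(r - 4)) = r - 4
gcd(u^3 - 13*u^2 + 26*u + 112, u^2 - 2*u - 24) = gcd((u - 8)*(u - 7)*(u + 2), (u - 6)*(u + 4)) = 1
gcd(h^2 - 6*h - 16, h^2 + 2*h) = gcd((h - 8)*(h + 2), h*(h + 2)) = h + 2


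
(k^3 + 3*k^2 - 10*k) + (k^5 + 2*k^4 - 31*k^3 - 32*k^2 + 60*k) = k^5 + 2*k^4 - 30*k^3 - 29*k^2 + 50*k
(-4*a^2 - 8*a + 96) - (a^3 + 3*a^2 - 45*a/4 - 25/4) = -a^3 - 7*a^2 + 13*a/4 + 409/4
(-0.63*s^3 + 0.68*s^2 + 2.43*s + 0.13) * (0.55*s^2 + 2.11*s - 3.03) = -0.3465*s^5 - 0.9553*s^4 + 4.6802*s^3 + 3.1384*s^2 - 7.0886*s - 0.3939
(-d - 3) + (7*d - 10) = 6*d - 13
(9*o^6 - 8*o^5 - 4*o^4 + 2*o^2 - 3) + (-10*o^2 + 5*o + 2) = 9*o^6 - 8*o^5 - 4*o^4 - 8*o^2 + 5*o - 1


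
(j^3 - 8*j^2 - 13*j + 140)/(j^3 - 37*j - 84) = (j - 5)/(j + 3)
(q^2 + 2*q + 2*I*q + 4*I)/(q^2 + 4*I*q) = (q^2 + 2*q*(1 + I) + 4*I)/(q*(q + 4*I))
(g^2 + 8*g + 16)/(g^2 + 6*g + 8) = (g + 4)/(g + 2)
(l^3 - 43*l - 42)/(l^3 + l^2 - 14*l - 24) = (l^3 - 43*l - 42)/(l^3 + l^2 - 14*l - 24)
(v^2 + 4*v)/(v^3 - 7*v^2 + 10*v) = (v + 4)/(v^2 - 7*v + 10)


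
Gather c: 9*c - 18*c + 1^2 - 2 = -9*c - 1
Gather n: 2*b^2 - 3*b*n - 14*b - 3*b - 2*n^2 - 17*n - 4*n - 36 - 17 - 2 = 2*b^2 - 17*b - 2*n^2 + n*(-3*b - 21) - 55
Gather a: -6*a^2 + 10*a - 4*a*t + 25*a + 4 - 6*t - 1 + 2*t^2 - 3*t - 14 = -6*a^2 + a*(35 - 4*t) + 2*t^2 - 9*t - 11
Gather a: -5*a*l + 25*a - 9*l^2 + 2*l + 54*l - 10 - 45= a*(25 - 5*l) - 9*l^2 + 56*l - 55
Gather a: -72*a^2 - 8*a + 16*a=-72*a^2 + 8*a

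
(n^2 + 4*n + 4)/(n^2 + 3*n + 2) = (n + 2)/(n + 1)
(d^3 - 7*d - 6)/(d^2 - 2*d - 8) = (d^2 - 2*d - 3)/(d - 4)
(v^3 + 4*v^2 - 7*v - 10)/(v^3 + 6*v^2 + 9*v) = (v^3 + 4*v^2 - 7*v - 10)/(v*(v^2 + 6*v + 9))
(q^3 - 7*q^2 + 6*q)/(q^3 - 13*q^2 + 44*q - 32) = q*(q - 6)/(q^2 - 12*q + 32)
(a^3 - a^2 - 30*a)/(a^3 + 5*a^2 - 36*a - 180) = a/(a + 6)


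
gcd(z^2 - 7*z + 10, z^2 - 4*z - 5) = z - 5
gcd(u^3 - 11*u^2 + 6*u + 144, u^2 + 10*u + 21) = u + 3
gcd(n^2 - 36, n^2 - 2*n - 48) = n + 6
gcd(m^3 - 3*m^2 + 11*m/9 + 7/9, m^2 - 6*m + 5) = m - 1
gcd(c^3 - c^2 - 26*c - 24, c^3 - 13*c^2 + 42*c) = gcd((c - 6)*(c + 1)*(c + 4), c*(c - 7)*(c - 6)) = c - 6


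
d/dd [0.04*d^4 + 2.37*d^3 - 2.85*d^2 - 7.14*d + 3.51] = 0.16*d^3 + 7.11*d^2 - 5.7*d - 7.14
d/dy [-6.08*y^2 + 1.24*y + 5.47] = 1.24 - 12.16*y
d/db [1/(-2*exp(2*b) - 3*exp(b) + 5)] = (4*exp(b) + 3)*exp(b)/(2*exp(2*b) + 3*exp(b) - 5)^2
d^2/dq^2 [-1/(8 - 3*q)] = 18/(3*q - 8)^3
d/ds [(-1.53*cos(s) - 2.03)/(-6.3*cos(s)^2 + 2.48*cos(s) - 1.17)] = (9.639*cos(s)^2 + 25.578*cos(s) - 6.8245)*sin(s)/(39.69*cos(s)^4 - 31.248*cos(s)^3 + 20.8924*cos(s)^2 - 5.8032*cos(s) + 1.3689)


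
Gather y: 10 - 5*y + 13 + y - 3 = 20 - 4*y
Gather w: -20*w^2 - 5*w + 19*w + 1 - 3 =-20*w^2 + 14*w - 2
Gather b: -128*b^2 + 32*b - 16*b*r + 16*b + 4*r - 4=-128*b^2 + b*(48 - 16*r) + 4*r - 4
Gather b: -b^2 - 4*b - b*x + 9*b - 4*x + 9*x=-b^2 + b*(5 - x) + 5*x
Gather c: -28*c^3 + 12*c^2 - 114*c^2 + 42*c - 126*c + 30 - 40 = -28*c^3 - 102*c^2 - 84*c - 10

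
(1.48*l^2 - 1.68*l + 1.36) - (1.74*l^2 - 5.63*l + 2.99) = -0.26*l^2 + 3.95*l - 1.63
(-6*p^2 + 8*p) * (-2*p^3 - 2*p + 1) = 12*p^5 - 16*p^4 + 12*p^3 - 22*p^2 + 8*p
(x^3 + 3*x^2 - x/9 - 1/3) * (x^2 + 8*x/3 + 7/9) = x^5 + 17*x^4/3 + 26*x^3/3 + 46*x^2/27 - 79*x/81 - 7/27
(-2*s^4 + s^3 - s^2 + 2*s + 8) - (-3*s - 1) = -2*s^4 + s^3 - s^2 + 5*s + 9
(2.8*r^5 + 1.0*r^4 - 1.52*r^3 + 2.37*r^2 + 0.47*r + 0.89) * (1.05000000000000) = 2.94*r^5 + 1.05*r^4 - 1.596*r^3 + 2.4885*r^2 + 0.4935*r + 0.9345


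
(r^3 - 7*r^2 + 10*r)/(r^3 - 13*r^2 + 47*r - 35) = r*(r - 2)/(r^2 - 8*r + 7)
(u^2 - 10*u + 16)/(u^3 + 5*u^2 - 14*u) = (u - 8)/(u*(u + 7))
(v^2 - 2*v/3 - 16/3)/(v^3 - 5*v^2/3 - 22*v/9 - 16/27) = 9*(v + 2)/(9*v^2 + 9*v + 2)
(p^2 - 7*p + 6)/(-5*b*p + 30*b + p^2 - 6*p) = (p - 1)/(-5*b + p)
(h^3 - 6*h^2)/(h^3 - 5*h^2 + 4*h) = h*(h - 6)/(h^2 - 5*h + 4)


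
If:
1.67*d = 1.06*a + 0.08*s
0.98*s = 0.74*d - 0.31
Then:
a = 2.01096379398266*s + 0.659994900560938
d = 1.32432432432432*s + 0.418918918918919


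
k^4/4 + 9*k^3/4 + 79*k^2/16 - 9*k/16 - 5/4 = (k/4 + 1)*(k - 1/2)*(k + 1/2)*(k + 5)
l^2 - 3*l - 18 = (l - 6)*(l + 3)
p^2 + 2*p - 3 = (p - 1)*(p + 3)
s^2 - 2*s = s*(s - 2)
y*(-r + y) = -r*y + y^2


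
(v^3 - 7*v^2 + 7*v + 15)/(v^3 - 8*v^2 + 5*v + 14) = (v^2 - 8*v + 15)/(v^2 - 9*v + 14)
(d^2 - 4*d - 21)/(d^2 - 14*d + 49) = (d + 3)/(d - 7)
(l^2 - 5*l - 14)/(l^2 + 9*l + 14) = (l - 7)/(l + 7)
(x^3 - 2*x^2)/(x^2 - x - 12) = x^2*(2 - x)/(-x^2 + x + 12)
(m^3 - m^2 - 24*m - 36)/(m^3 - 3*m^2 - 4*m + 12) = (m^2 - 3*m - 18)/(m^2 - 5*m + 6)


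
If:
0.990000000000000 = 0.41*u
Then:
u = 2.41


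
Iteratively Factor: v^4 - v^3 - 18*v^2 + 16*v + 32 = (v - 2)*(v^3 + v^2 - 16*v - 16) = (v - 2)*(v + 4)*(v^2 - 3*v - 4) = (v - 4)*(v - 2)*(v + 4)*(v + 1)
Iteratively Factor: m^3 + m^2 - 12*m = (m + 4)*(m^2 - 3*m) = (m - 3)*(m + 4)*(m)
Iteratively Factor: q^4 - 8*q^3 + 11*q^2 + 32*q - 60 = (q - 3)*(q^3 - 5*q^2 - 4*q + 20) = (q - 3)*(q + 2)*(q^2 - 7*q + 10) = (q - 5)*(q - 3)*(q + 2)*(q - 2)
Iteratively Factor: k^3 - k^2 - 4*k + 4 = (k - 1)*(k^2 - 4) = (k - 2)*(k - 1)*(k + 2)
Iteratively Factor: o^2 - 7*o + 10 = (o - 2)*(o - 5)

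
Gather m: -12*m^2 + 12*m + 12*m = -12*m^2 + 24*m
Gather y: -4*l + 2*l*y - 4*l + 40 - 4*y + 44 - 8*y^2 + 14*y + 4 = -8*l - 8*y^2 + y*(2*l + 10) + 88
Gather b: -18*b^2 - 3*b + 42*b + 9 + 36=-18*b^2 + 39*b + 45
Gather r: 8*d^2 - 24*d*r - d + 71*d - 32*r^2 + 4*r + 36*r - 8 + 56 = 8*d^2 + 70*d - 32*r^2 + r*(40 - 24*d) + 48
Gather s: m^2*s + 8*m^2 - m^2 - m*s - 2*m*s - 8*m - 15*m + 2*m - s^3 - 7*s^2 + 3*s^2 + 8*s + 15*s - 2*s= 7*m^2 - 21*m - s^3 - 4*s^2 + s*(m^2 - 3*m + 21)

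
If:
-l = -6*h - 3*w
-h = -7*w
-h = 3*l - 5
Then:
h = 35/142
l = 225/142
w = 5/142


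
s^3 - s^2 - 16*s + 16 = (s - 4)*(s - 1)*(s + 4)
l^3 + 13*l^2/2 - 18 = (l - 3/2)*(l + 2)*(l + 6)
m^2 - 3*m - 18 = (m - 6)*(m + 3)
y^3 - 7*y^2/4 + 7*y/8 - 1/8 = (y - 1)*(y - 1/2)*(y - 1/4)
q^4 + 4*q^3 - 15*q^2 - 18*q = q*(q - 3)*(q + 1)*(q + 6)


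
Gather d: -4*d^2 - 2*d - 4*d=-4*d^2 - 6*d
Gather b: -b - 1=-b - 1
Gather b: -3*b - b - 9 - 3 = -4*b - 12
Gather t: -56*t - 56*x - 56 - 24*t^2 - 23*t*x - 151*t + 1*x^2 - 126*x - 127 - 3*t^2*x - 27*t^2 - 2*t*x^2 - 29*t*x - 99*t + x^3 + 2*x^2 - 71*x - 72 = t^2*(-3*x - 51) + t*(-2*x^2 - 52*x - 306) + x^3 + 3*x^2 - 253*x - 255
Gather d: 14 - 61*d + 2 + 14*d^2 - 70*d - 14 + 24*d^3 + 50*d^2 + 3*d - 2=24*d^3 + 64*d^2 - 128*d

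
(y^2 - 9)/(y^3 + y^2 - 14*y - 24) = (y - 3)/(y^2 - 2*y - 8)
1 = 1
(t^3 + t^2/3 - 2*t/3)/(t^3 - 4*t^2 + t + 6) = t*(3*t - 2)/(3*(t^2 - 5*t + 6))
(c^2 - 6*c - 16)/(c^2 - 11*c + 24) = (c + 2)/(c - 3)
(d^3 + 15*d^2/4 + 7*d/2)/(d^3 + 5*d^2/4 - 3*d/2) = (4*d + 7)/(4*d - 3)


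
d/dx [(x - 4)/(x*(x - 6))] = (-x^2 + 8*x - 24)/(x^2*(x^2 - 12*x + 36))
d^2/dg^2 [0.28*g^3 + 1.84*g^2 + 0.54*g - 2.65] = 1.68*g + 3.68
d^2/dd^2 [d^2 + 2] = 2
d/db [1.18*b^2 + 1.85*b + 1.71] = 2.36*b + 1.85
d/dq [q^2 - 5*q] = 2*q - 5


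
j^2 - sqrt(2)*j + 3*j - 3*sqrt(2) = (j + 3)*(j - sqrt(2))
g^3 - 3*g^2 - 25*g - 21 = (g - 7)*(g + 1)*(g + 3)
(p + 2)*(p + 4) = p^2 + 6*p + 8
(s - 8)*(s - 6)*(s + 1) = s^3 - 13*s^2 + 34*s + 48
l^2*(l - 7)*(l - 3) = l^4 - 10*l^3 + 21*l^2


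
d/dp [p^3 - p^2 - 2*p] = 3*p^2 - 2*p - 2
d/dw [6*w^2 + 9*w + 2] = 12*w + 9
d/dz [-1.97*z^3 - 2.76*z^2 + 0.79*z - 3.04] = -5.91*z^2 - 5.52*z + 0.79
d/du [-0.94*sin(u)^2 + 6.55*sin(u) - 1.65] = (6.55 - 1.88*sin(u))*cos(u)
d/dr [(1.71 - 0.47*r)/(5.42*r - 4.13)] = (30.260923 - 39.712882*r)/(5.42*r - 4.13)^3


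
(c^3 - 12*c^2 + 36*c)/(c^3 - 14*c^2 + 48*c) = (c - 6)/(c - 8)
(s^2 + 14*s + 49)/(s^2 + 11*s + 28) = (s + 7)/(s + 4)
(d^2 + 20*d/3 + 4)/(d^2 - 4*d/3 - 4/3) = (d + 6)/(d - 2)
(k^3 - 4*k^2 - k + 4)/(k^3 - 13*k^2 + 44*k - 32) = (k + 1)/(k - 8)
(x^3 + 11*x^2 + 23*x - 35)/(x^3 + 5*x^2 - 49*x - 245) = (x - 1)/(x - 7)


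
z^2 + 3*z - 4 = (z - 1)*(z + 4)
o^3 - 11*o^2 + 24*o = o*(o - 8)*(o - 3)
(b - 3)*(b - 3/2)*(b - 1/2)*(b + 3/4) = b^4 - 17*b^3/4 + 3*b^2 + 45*b/16 - 27/16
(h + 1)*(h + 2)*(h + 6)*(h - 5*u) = h^4 - 5*h^3*u + 9*h^3 - 45*h^2*u + 20*h^2 - 100*h*u + 12*h - 60*u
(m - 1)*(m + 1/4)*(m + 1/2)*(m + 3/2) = m^4 + 5*m^3/4 - m^2 - 17*m/16 - 3/16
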